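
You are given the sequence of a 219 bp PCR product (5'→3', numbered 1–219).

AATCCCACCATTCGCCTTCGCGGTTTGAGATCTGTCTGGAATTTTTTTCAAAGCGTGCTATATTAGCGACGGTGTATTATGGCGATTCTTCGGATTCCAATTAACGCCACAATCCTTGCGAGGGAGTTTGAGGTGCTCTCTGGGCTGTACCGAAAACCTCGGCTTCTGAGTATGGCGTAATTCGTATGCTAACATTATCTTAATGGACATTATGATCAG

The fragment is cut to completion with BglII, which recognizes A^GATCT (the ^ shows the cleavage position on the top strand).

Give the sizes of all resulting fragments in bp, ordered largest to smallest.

The BglII site (AGATCT) starts at position 28.
BglII cuts after the first base of each site, so after position 28.
Linear molecule, 1 cut → 2 fragments:
  1–28 → 28 bp
  29–219 → 191 bp
Sorted largest to smallest: 191, 28 bp.

191, 28 bp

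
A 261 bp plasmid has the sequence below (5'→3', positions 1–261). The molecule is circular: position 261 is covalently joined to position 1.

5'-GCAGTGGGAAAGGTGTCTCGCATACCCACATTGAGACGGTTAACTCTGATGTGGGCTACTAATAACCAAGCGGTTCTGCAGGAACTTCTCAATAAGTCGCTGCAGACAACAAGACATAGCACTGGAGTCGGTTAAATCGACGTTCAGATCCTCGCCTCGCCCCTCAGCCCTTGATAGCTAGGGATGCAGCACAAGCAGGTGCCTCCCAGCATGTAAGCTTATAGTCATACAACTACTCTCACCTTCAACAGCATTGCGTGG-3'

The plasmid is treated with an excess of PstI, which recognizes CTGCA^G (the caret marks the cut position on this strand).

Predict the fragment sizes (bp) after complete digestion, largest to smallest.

237, 24 bp

PstI sites (CTGCAG) start at positions 76, 100.
PstI cuts after base 5 of each site (before the last base), so after positions 80, 104.
Circular molecule, 2 cuts → 2 fragments:
  81–104 → 24 bp
  105–261 then 1–80 → 157 + 80 = 237 bp
Sorted largest to smallest: 237, 24 bp.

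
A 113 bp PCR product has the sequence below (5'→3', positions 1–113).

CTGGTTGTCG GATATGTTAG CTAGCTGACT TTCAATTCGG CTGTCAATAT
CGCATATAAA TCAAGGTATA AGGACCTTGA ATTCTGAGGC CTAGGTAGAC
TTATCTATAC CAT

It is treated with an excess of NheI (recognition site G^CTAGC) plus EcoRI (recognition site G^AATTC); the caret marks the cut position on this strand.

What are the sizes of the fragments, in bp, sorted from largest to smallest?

59, 34, 20 bp

The NheI site (GCTAGC) starts at position 20.
NheI cuts after the first base of each site, so after position 20.
The EcoRI site (GAATTC) starts at position 79.
EcoRI cuts after the first base of each site, so after position 79.
Combined cut positions: 20, 79.
Linear molecule, 2 cuts → 3 fragments:
  1–20 → 20 bp
  21–79 → 59 bp
  80–113 → 34 bp
Sorted largest to smallest: 59, 34, 20 bp.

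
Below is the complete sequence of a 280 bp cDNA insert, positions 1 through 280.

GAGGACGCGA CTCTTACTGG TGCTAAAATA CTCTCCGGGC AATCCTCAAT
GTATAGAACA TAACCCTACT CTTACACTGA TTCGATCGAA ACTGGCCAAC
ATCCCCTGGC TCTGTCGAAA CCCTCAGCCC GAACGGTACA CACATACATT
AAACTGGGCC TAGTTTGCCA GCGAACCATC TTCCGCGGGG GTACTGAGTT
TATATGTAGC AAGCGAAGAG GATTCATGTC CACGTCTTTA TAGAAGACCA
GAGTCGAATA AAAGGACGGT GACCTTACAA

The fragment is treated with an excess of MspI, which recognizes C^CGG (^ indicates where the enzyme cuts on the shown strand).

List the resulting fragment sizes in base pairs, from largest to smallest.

The MspI site (CCGG) starts at position 35.
MspI cuts after the first base of each site, so after position 35.
Linear molecule, 1 cut → 2 fragments:
  1–35 → 35 bp
  36–280 → 245 bp
Sorted largest to smallest: 245, 35 bp.

245, 35 bp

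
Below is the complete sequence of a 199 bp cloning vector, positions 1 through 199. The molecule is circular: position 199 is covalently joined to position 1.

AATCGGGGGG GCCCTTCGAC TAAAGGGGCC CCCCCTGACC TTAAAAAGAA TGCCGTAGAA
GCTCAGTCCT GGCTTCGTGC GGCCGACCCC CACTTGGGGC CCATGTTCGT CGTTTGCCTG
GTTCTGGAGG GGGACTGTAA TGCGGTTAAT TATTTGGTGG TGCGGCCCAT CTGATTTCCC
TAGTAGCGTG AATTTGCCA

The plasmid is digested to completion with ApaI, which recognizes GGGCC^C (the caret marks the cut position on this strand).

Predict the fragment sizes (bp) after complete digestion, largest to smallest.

111, 71, 17 bp

ApaI sites (GGGCCC) start at positions 9, 26, 97.
ApaI cuts after base 5 of each site (before the last base), so after positions 13, 30, 101.
Circular molecule, 3 cuts → 3 fragments:
  14–30 → 17 bp
  31–101 → 71 bp
  102–199 then 1–13 → 98 + 13 = 111 bp
Sorted largest to smallest: 111, 71, 17 bp.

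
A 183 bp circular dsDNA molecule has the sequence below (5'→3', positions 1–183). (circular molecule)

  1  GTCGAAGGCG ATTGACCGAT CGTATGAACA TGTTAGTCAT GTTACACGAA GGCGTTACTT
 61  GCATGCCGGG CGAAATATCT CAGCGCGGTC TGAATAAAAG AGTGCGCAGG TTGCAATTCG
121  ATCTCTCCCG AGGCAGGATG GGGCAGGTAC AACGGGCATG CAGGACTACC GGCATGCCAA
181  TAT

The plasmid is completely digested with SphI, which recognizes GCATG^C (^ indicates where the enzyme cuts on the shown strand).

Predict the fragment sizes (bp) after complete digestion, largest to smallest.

SphI sites (GCATGC) start at positions 61, 156, 172.
SphI cuts after base 5 of each site (before the last base), so after positions 65, 160, 176.
Circular molecule, 3 cuts → 3 fragments:
  66–160 → 95 bp
  161–176 → 16 bp
  177–183 then 1–65 → 7 + 65 = 72 bp
Sorted largest to smallest: 95, 72, 16 bp.

95, 72, 16 bp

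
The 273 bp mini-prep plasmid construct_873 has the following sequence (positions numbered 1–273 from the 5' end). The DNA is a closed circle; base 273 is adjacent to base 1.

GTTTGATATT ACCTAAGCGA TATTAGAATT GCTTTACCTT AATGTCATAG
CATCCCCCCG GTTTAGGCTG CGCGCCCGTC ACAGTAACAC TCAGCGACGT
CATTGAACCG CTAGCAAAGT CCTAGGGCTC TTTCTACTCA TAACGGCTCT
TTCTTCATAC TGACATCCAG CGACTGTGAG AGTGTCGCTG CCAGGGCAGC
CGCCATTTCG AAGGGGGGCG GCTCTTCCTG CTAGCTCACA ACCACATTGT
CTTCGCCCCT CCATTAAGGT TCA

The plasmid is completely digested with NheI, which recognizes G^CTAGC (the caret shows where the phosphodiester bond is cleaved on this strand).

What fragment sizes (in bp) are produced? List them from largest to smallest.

153, 120 bp

NheI sites (GCTAGC) start at positions 110, 230.
NheI cuts after the first base of each site, so after positions 110, 230.
Circular molecule, 2 cuts → 2 fragments:
  111–230 → 120 bp
  231–273 then 1–110 → 43 + 110 = 153 bp
Sorted largest to smallest: 153, 120 bp.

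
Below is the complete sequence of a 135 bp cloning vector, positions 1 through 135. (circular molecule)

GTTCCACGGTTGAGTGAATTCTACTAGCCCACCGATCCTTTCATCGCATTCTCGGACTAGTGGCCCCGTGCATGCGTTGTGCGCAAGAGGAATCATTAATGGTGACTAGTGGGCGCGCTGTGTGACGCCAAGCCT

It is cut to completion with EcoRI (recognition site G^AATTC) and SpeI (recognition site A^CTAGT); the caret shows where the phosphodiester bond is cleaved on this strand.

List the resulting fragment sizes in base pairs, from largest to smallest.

49, 46, 40 bp

The EcoRI site (GAATTC) starts at position 16.
EcoRI cuts after the first base of each site, so after position 16.
SpeI sites (ACTAGT) start at positions 56, 105.
SpeI cuts after the first base of each site, so after positions 56, 105.
Combined cut positions: 16, 56, 105.
Circular molecule, 3 cuts → 3 fragments:
  17–56 → 40 bp
  57–105 → 49 bp
  106–135 then 1–16 → 30 + 16 = 46 bp
Sorted largest to smallest: 49, 46, 40 bp.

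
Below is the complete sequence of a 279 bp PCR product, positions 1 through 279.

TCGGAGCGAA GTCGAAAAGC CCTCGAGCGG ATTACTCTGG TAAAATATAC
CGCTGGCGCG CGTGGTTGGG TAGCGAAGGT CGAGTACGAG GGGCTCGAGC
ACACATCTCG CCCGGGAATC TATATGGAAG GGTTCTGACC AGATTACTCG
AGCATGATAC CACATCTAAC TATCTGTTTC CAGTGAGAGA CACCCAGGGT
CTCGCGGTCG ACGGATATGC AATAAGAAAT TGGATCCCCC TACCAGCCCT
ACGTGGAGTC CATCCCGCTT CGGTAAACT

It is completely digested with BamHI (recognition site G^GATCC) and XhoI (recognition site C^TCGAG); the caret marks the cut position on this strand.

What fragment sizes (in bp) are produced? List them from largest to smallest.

85, 72, 53, 47, 22 bp

The BamHI site (GGATCC) starts at position 232.
BamHI cuts after the first base of each site, so after position 232.
XhoI sites (CTCGAG) start at positions 22, 94, 147.
XhoI cuts after the first base of each site, so after positions 22, 94, 147.
Combined cut positions: 22, 94, 147, 232.
Linear molecule, 4 cuts → 5 fragments:
  1–22 → 22 bp
  23–94 → 72 bp
  95–147 → 53 bp
  148–232 → 85 bp
  233–279 → 47 bp
Sorted largest to smallest: 85, 72, 53, 47, 22 bp.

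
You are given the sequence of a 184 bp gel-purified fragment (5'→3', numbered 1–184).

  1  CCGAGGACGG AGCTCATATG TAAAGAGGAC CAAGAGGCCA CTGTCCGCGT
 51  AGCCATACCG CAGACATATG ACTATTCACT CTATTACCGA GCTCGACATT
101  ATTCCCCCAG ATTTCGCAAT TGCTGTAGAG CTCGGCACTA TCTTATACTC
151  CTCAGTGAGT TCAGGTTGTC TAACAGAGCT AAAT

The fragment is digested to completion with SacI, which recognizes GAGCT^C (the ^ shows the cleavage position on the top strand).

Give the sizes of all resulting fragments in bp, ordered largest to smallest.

SacI sites (GAGCTC) start at positions 10, 89, 128.
SacI cuts after base 5 of each site (before the last base), so after positions 14, 93, 132.
Linear molecule, 3 cuts → 4 fragments:
  1–14 → 14 bp
  15–93 → 79 bp
  94–132 → 39 bp
  133–184 → 52 bp
Sorted largest to smallest: 79, 52, 39, 14 bp.

79, 52, 39, 14 bp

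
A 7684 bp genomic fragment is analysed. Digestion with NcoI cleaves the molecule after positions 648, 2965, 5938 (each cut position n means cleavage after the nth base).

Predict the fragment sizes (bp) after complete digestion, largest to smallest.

Linear molecule, 3 cuts → 4 fragments:
  648 − 0 = 648 bp
  2965 − 648 = 2317 bp
  5938 − 2965 = 2973 bp
  7684 − 5938 = 1746 bp
Sorted largest to smallest: 2973, 2317, 1746, 648 bp.

2973, 2317, 1746, 648 bp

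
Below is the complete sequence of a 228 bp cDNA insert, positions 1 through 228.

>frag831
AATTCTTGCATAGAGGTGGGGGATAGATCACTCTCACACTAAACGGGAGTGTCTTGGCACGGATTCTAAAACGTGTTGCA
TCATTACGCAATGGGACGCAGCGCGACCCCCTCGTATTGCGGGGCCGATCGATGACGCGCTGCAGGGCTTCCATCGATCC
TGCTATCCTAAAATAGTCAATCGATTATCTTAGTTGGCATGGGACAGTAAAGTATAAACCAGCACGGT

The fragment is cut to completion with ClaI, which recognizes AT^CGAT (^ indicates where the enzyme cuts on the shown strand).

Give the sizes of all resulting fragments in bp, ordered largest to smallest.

ClaI sites (ATCGAT) start at positions 128, 153, 180.
ClaI cuts after base 2 of each site, so after positions 129, 154, 181.
Linear molecule, 3 cuts → 4 fragments:
  1–129 → 129 bp
  130–154 → 25 bp
  155–181 → 27 bp
  182–228 → 47 bp
Sorted largest to smallest: 129, 47, 27, 25 bp.

129, 47, 27, 25 bp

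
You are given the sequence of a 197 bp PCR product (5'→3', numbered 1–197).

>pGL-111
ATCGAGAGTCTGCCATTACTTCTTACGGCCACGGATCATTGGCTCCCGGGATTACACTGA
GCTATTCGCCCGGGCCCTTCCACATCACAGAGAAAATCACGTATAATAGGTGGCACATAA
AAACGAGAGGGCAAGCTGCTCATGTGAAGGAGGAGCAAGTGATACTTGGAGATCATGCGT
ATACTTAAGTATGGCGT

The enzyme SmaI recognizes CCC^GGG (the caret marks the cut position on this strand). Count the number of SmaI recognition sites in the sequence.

2

CCCGGG occurs starting at positions 45, 69.
SmaI cuts at 2 sites.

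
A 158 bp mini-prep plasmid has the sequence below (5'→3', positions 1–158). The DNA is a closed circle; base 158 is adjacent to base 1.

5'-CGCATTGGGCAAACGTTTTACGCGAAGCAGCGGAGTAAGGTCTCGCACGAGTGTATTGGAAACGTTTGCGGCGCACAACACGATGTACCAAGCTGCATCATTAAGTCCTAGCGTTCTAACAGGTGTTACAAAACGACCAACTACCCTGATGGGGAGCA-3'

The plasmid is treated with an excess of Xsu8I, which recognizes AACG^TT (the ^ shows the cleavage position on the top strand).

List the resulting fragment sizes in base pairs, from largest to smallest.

Xsu8I sites (AACGTT) start at positions 12, 61.
Xsu8I cuts after base 4 of each site, so after positions 15, 64.
Circular molecule, 2 cuts → 2 fragments:
  16–64 → 49 bp
  65–158 then 1–15 → 94 + 15 = 109 bp
Sorted largest to smallest: 109, 49 bp.

109, 49 bp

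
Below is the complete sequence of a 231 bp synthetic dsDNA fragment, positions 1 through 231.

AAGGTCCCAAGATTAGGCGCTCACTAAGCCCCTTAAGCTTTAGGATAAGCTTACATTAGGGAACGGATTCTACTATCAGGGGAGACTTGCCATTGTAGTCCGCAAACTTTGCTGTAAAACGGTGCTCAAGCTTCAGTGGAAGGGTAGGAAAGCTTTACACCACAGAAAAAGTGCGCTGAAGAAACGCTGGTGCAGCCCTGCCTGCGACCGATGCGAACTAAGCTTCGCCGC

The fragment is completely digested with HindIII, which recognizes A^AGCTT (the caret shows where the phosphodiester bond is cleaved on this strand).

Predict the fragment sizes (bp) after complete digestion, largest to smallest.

HindIII sites (AAGCTT) start at positions 35, 47, 128, 150, 220.
HindIII cuts after the first base of each site, so after positions 35, 47, 128, 150, 220.
Linear molecule, 5 cuts → 6 fragments:
  1–35 → 35 bp
  36–47 → 12 bp
  48–128 → 81 bp
  129–150 → 22 bp
  151–220 → 70 bp
  221–231 → 11 bp
Sorted largest to smallest: 81, 70, 35, 22, 12, 11 bp.

81, 70, 35, 22, 12, 11 bp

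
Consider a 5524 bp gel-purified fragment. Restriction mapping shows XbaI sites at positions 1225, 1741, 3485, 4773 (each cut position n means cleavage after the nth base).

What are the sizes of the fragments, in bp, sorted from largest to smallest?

Linear molecule, 4 cuts → 5 fragments:
  1225 − 0 = 1225 bp
  1741 − 1225 = 516 bp
  3485 − 1741 = 1744 bp
  4773 − 3485 = 1288 bp
  5524 − 4773 = 751 bp
Sorted largest to smallest: 1744, 1288, 1225, 751, 516 bp.

1744, 1288, 1225, 751, 516 bp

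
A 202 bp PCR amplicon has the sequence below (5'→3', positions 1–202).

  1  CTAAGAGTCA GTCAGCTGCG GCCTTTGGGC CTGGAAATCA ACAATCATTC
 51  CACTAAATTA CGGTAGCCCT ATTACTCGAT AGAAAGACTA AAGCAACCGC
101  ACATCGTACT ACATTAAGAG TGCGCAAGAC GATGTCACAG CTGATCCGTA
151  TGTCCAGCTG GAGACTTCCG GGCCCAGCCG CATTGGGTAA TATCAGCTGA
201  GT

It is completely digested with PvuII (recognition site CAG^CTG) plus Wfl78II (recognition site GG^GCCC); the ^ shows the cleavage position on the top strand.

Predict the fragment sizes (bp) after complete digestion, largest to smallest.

PvuII sites (CAGCTG) start at positions 13, 138, 155, 194.
PvuII cuts after base 3 of each site, so after positions 15, 140, 157, 196.
The Wfl78II site (GGGCCC) starts at position 170.
Wfl78II cuts after base 2 of each site, so after position 171.
Combined cut positions: 15, 140, 157, 171, 196.
Linear molecule, 5 cuts → 6 fragments:
  1–15 → 15 bp
  16–140 → 125 bp
  141–157 → 17 bp
  158–171 → 14 bp
  172–196 → 25 bp
  197–202 → 6 bp
Sorted largest to smallest: 125, 25, 17, 15, 14, 6 bp.

125, 25, 17, 15, 14, 6 bp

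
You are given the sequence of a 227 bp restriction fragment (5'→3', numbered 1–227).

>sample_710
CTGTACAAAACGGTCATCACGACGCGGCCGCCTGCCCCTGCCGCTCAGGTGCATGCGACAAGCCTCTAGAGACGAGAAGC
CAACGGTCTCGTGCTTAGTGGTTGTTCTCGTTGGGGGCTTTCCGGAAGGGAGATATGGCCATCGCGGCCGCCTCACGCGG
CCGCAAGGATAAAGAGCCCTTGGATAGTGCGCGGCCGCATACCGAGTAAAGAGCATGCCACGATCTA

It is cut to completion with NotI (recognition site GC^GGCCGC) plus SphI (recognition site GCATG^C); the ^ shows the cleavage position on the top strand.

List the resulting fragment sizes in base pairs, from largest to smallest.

NotI sites (GCGGCCGC) start at positions 24, 144, 157, 191.
NotI cuts after base 2 of each site, so after positions 25, 145, 158, 192.
SphI sites (GCATGC) start at positions 51, 213.
SphI cuts after base 5 of each site (before the last base), so after positions 55, 217.
Combined cut positions: 25, 55, 145, 158, 192, 217.
Linear molecule, 6 cuts → 7 fragments:
  1–25 → 25 bp
  26–55 → 30 bp
  56–145 → 90 bp
  146–158 → 13 bp
  159–192 → 34 bp
  193–217 → 25 bp
  218–227 → 10 bp
Sorted largest to smallest: 90, 34, 30, 25, 25, 13, 10 bp.

90, 34, 30, 25, 25, 13, 10 bp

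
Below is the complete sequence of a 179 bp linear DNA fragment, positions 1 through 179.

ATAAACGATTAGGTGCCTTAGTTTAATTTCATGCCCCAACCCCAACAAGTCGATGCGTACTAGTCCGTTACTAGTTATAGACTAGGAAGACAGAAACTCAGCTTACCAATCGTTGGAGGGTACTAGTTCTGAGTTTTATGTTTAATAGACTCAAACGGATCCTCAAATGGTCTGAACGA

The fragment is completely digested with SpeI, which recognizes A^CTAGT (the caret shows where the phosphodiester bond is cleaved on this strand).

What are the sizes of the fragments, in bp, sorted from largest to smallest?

SpeI sites (ACTAGT) start at positions 59, 70, 122.
SpeI cuts after the first base of each site, so after positions 59, 70, 122.
Linear molecule, 3 cuts → 4 fragments:
  1–59 → 59 bp
  60–70 → 11 bp
  71–122 → 52 bp
  123–179 → 57 bp
Sorted largest to smallest: 59, 57, 52, 11 bp.

59, 57, 52, 11 bp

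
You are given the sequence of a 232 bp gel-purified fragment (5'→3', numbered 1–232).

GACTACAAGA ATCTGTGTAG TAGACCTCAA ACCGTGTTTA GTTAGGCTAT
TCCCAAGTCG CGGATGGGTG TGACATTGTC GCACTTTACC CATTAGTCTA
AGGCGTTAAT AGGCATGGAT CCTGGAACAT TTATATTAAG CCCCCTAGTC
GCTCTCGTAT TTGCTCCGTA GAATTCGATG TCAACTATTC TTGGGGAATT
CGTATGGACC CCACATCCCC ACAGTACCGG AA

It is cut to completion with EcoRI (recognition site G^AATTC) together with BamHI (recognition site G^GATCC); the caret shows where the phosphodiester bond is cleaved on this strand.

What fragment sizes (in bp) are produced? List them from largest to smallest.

EcoRI sites (GAATTC) start at positions 171, 196.
EcoRI cuts after the first base of each site, so after positions 171, 196.
The BamHI site (GGATCC) starts at position 117.
BamHI cuts after the first base of each site, so after position 117.
Combined cut positions: 117, 171, 196.
Linear molecule, 3 cuts → 4 fragments:
  1–117 → 117 bp
  118–171 → 54 bp
  172–196 → 25 bp
  197–232 → 36 bp
Sorted largest to smallest: 117, 54, 36, 25 bp.

117, 54, 36, 25 bp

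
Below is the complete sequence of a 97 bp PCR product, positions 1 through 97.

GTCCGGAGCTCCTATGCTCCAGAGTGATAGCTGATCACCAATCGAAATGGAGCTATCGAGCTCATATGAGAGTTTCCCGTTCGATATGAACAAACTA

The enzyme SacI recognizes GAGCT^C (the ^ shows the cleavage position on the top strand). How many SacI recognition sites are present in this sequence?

2

GAGCTC occurs starting at positions 6, 58.
SacI cuts at 2 sites.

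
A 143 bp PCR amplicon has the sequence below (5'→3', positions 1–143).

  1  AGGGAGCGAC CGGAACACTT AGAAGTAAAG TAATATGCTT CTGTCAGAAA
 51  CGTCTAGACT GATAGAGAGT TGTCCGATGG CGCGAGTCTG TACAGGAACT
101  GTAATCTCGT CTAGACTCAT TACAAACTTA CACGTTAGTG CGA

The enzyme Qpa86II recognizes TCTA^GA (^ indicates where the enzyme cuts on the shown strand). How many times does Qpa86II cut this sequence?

TCTAGA occurs starting at positions 53, 110.
Qpa86II cuts at 2 sites.

2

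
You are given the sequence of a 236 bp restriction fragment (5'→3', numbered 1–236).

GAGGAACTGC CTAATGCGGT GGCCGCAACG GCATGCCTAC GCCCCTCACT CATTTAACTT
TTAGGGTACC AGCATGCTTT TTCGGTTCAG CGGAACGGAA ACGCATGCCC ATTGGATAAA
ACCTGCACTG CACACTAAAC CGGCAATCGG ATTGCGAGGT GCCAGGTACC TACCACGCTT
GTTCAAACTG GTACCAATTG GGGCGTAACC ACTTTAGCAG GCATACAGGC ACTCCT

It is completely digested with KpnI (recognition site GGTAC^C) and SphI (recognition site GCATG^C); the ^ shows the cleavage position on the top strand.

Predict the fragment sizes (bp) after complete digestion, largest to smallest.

62, 42, 35, 34, 31, 25, 7 bp

KpnI sites (GGTACC) start at positions 65, 165, 190.
KpnI cuts after base 5 of each site (before the last base), so after positions 69, 169, 194.
SphI sites (GCATGC) start at positions 31, 72, 103.
SphI cuts after base 5 of each site (before the last base), so after positions 35, 76, 107.
Combined cut positions: 35, 69, 76, 107, 169, 194.
Linear molecule, 6 cuts → 7 fragments:
  1–35 → 35 bp
  36–69 → 34 bp
  70–76 → 7 bp
  77–107 → 31 bp
  108–169 → 62 bp
  170–194 → 25 bp
  195–236 → 42 bp
Sorted largest to smallest: 62, 42, 35, 34, 31, 25, 7 bp.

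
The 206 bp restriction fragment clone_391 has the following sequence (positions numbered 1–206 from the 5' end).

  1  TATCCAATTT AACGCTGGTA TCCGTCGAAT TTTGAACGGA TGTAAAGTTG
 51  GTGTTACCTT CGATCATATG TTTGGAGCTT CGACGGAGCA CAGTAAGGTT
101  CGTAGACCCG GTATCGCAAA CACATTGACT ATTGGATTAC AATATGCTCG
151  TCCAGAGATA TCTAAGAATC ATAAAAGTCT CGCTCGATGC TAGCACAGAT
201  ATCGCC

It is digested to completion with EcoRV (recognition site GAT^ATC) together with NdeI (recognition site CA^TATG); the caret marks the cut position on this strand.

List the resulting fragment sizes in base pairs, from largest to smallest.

93, 66, 41, 6 bp

EcoRV sites (GATATC) start at positions 157, 198.
EcoRV cuts after base 3 of each site, so after positions 159, 200.
The NdeI site (CATATG) starts at position 65.
NdeI cuts after base 2 of each site, so after position 66.
Combined cut positions: 66, 159, 200.
Linear molecule, 3 cuts → 4 fragments:
  1–66 → 66 bp
  67–159 → 93 bp
  160–200 → 41 bp
  201–206 → 6 bp
Sorted largest to smallest: 93, 66, 41, 6 bp.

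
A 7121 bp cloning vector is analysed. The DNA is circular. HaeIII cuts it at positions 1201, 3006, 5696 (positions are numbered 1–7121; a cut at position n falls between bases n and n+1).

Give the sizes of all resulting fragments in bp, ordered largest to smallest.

Circular molecule, 3 cuts → 3 fragments:
  3006 − 1201 = 1805 bp
  5696 − 3006 = 2690 bp
  wrap: 7121 − 5696 + 1201 = 2626 bp
Sorted largest to smallest: 2690, 2626, 1805 bp.

2690, 2626, 1805 bp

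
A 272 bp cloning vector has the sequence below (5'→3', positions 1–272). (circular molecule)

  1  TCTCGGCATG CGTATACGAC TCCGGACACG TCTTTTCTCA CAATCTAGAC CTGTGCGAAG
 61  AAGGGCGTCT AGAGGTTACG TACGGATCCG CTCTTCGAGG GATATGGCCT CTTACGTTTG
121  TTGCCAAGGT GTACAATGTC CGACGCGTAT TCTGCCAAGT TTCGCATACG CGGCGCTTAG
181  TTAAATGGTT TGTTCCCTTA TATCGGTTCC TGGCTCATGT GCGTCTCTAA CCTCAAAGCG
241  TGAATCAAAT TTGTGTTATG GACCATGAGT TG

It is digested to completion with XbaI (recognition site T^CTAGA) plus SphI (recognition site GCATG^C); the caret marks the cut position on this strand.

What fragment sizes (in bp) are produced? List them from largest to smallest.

214, 34, 24 bp

XbaI sites (TCTAGA) start at positions 44, 68.
XbaI cuts after the first base of each site, so after positions 44, 68.
The SphI site (GCATGC) starts at position 6.
SphI cuts after base 5 of each site (before the last base), so after position 10.
Combined cut positions: 10, 44, 68.
Circular molecule, 3 cuts → 3 fragments:
  11–44 → 34 bp
  45–68 → 24 bp
  69–272 then 1–10 → 204 + 10 = 214 bp
Sorted largest to smallest: 214, 34, 24 bp.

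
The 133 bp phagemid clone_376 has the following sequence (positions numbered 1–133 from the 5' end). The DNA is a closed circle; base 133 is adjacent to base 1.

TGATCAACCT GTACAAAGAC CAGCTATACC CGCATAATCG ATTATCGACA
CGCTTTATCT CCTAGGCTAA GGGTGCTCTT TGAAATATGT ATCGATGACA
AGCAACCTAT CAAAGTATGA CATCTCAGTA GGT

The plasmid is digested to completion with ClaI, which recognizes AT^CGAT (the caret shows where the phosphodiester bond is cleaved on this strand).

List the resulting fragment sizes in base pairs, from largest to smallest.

79, 54 bp

ClaI sites (ATCGAT) start at positions 37, 91.
ClaI cuts after base 2 of each site, so after positions 38, 92.
Circular molecule, 2 cuts → 2 fragments:
  39–92 → 54 bp
  93–133 then 1–38 → 41 + 38 = 79 bp
Sorted largest to smallest: 79, 54 bp.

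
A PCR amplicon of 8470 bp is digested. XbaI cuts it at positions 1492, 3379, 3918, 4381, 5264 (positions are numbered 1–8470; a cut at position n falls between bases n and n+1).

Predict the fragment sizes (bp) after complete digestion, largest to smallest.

3206, 1887, 1492, 883, 539, 463 bp

Linear molecule, 5 cuts → 6 fragments:
  1492 − 0 = 1492 bp
  3379 − 1492 = 1887 bp
  3918 − 3379 = 539 bp
  4381 − 3918 = 463 bp
  5264 − 4381 = 883 bp
  8470 − 5264 = 3206 bp
Sorted largest to smallest: 3206, 1887, 1492, 883, 539, 463 bp.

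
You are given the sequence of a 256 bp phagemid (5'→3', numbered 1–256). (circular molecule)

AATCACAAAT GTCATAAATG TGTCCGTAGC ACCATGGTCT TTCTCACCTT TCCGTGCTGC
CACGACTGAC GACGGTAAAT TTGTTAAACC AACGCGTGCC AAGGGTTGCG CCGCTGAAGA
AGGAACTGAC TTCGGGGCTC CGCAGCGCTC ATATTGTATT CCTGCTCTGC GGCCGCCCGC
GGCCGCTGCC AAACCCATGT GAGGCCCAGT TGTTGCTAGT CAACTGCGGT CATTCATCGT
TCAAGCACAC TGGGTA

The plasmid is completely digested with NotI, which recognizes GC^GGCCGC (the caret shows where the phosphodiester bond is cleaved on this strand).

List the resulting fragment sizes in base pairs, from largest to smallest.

NotI sites (GCGGCCGC) start at positions 169, 179.
NotI cuts after base 2 of each site, so after positions 170, 180.
Circular molecule, 2 cuts → 2 fragments:
  171–180 → 10 bp
  181–256 then 1–170 → 76 + 170 = 246 bp
Sorted largest to smallest: 246, 10 bp.

246, 10 bp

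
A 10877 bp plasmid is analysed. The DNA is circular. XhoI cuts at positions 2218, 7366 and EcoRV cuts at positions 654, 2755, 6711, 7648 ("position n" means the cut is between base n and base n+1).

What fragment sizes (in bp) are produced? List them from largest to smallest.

3956, 3883, 1564, 655, 537, 282 bp

Combined cut positions (sorted): 654, 2218, 2755, 6711, 7366, 7648.
Circular molecule, 6 cuts → 6 fragments:
  2218 − 654 = 1564 bp
  2755 − 2218 = 537 bp
  6711 − 2755 = 3956 bp
  7366 − 6711 = 655 bp
  7648 − 7366 = 282 bp
  wrap: 10877 − 7648 + 654 = 3883 bp
Sorted largest to smallest: 3956, 3883, 1564, 655, 537, 282 bp.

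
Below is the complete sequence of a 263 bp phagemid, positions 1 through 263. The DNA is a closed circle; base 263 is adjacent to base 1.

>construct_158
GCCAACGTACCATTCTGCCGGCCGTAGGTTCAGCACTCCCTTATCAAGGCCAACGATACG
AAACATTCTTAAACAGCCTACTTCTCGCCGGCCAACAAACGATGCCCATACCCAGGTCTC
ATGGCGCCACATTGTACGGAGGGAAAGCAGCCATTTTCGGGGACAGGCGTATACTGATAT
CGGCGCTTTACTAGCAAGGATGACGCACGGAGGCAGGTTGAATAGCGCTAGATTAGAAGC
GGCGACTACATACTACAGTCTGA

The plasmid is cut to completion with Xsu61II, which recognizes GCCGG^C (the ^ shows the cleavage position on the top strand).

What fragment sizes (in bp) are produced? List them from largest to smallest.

Xsu61II sites (GCCGGC) start at positions 17, 87.
Xsu61II cuts after base 5 of each site (before the last base), so after positions 21, 91.
Circular molecule, 2 cuts → 2 fragments:
  22–91 → 70 bp
  92–263 then 1–21 → 172 + 21 = 193 bp
Sorted largest to smallest: 193, 70 bp.

193, 70 bp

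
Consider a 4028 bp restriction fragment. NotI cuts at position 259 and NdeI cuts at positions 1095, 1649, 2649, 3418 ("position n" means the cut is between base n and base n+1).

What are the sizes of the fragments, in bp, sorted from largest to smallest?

Combined cut positions (sorted): 259, 1095, 1649, 2649, 3418.
Linear molecule, 5 cuts → 6 fragments:
  259 − 0 = 259 bp
  1095 − 259 = 836 bp
  1649 − 1095 = 554 bp
  2649 − 1649 = 1000 bp
  3418 − 2649 = 769 bp
  4028 − 3418 = 610 bp
Sorted largest to smallest: 1000, 836, 769, 610, 554, 259 bp.

1000, 836, 769, 610, 554, 259 bp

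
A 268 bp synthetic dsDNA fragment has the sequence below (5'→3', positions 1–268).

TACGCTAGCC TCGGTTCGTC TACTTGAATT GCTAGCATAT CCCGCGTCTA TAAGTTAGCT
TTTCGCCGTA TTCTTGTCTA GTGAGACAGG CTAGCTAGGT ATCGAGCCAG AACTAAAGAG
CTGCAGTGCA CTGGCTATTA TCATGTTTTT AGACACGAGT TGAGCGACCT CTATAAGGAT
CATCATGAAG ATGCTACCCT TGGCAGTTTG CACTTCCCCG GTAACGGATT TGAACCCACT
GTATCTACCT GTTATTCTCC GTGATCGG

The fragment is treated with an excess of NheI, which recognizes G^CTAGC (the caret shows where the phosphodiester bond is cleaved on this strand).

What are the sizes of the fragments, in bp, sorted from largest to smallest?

NheI sites (GCTAGC) start at positions 4, 31, 90.
NheI cuts after the first base of each site, so after positions 4, 31, 90.
Linear molecule, 3 cuts → 4 fragments:
  1–4 → 4 bp
  5–31 → 27 bp
  32–90 → 59 bp
  91–268 → 178 bp
Sorted largest to smallest: 178, 59, 27, 4 bp.

178, 59, 27, 4 bp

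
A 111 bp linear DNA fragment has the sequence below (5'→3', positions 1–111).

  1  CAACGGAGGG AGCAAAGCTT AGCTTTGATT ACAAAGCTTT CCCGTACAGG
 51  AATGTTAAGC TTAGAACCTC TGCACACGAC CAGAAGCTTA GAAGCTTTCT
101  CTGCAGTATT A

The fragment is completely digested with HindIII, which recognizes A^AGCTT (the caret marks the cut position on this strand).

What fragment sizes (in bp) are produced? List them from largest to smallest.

27, 23, 19, 19, 15, 8 bp

HindIII sites (AAGCTT) start at positions 15, 34, 57, 84, 92.
HindIII cuts after the first base of each site, so after positions 15, 34, 57, 84, 92.
Linear molecule, 5 cuts → 6 fragments:
  1–15 → 15 bp
  16–34 → 19 bp
  35–57 → 23 bp
  58–84 → 27 bp
  85–92 → 8 bp
  93–111 → 19 bp
Sorted largest to smallest: 27, 23, 19, 19, 15, 8 bp.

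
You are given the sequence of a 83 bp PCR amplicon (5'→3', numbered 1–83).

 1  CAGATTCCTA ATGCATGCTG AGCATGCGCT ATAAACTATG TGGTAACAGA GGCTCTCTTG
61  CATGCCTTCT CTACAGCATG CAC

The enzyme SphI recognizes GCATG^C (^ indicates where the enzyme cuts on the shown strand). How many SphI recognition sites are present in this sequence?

GCATGC occurs starting at positions 13, 22, 60, 76.
SphI cuts at 4 sites.

4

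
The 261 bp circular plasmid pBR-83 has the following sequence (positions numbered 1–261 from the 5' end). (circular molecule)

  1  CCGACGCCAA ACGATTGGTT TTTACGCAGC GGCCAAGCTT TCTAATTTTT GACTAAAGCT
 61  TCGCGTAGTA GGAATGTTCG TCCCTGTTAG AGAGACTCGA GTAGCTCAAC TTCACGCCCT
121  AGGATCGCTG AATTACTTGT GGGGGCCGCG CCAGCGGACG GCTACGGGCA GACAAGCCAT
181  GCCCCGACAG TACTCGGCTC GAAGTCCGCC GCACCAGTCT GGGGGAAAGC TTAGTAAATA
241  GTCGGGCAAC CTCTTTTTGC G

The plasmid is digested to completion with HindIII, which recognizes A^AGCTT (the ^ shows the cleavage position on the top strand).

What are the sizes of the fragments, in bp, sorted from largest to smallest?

171, 69, 21 bp

HindIII sites (AAGCTT) start at positions 35, 56, 227.
HindIII cuts after the first base of each site, so after positions 35, 56, 227.
Circular molecule, 3 cuts → 3 fragments:
  36–56 → 21 bp
  57–227 → 171 bp
  228–261 then 1–35 → 34 + 35 = 69 bp
Sorted largest to smallest: 171, 69, 21 bp.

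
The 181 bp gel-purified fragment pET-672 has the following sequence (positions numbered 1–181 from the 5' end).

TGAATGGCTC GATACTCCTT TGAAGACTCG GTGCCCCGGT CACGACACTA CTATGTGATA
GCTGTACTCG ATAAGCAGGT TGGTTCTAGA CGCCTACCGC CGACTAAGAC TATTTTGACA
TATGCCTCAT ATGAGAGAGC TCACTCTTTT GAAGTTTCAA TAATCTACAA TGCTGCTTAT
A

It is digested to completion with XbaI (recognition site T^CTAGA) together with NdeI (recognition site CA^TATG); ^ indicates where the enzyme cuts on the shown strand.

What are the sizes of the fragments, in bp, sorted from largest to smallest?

The XbaI site (TCTAGA) starts at position 85.
XbaI cuts after the first base of each site, so after position 85.
NdeI sites (CATATG) start at positions 119, 128.
NdeI cuts after base 2 of each site, so after positions 120, 129.
Combined cut positions: 85, 120, 129.
Linear molecule, 3 cuts → 4 fragments:
  1–85 → 85 bp
  86–120 → 35 bp
  121–129 → 9 bp
  130–181 → 52 bp
Sorted largest to smallest: 85, 52, 35, 9 bp.

85, 52, 35, 9 bp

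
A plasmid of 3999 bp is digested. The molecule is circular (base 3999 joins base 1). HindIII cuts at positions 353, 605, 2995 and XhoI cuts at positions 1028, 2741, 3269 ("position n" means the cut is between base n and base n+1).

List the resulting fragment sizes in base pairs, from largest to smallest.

1713, 1083, 423, 274, 254, 252 bp

Combined cut positions (sorted): 353, 605, 1028, 2741, 2995, 3269.
Circular molecule, 6 cuts → 6 fragments:
  605 − 353 = 252 bp
  1028 − 605 = 423 bp
  2741 − 1028 = 1713 bp
  2995 − 2741 = 254 bp
  3269 − 2995 = 274 bp
  wrap: 3999 − 3269 + 353 = 1083 bp
Sorted largest to smallest: 1713, 1083, 423, 274, 254, 252 bp.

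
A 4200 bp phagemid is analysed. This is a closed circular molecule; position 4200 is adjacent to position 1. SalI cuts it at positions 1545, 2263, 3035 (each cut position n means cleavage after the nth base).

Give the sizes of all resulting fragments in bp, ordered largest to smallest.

2710, 772, 718 bp

Circular molecule, 3 cuts → 3 fragments:
  2263 − 1545 = 718 bp
  3035 − 2263 = 772 bp
  wrap: 4200 − 3035 + 1545 = 2710 bp
Sorted largest to smallest: 2710, 772, 718 bp.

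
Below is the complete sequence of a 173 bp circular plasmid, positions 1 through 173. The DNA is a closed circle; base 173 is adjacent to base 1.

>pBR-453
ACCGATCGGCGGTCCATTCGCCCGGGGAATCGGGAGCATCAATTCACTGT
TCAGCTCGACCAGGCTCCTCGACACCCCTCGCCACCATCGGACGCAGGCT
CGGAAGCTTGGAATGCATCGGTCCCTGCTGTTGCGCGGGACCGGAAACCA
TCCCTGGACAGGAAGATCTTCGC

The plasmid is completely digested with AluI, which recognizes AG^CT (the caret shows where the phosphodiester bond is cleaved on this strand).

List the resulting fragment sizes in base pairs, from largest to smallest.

121, 52 bp

AluI sites (AGCT) start at positions 53, 105.
AluI cuts after base 2 of each site, so after positions 54, 106.
Circular molecule, 2 cuts → 2 fragments:
  55–106 → 52 bp
  107–173 then 1–54 → 67 + 54 = 121 bp
Sorted largest to smallest: 121, 52 bp.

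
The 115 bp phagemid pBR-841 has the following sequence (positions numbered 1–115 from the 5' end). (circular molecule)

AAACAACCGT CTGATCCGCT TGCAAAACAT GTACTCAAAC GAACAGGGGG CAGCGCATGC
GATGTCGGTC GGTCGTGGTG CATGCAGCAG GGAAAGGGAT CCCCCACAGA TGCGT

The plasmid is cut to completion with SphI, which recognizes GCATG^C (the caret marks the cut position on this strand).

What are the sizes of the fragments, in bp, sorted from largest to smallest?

SphI sites (GCATGC) start at positions 55, 80.
SphI cuts after base 5 of each site (before the last base), so after positions 59, 84.
Circular molecule, 2 cuts → 2 fragments:
  60–84 → 25 bp
  85–115 then 1–59 → 31 + 59 = 90 bp
Sorted largest to smallest: 90, 25 bp.

90, 25 bp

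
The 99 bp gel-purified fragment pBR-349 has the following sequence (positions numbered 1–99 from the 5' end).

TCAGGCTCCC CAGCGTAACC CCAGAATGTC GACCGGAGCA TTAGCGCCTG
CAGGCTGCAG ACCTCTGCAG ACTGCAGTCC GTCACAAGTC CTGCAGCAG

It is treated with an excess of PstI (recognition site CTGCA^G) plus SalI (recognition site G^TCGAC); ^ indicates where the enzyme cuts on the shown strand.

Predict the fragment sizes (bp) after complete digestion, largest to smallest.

PstI sites (CTGCAG) start at positions 48, 55, 65, 72, 91.
PstI cuts after base 5 of each site (before the last base), so after positions 52, 59, 69, 76, 95.
The SalI site (GTCGAC) starts at position 28.
SalI cuts after the first base of each site, so after position 28.
Combined cut positions: 28, 52, 59, 69, 76, 95.
Linear molecule, 6 cuts → 7 fragments:
  1–28 → 28 bp
  29–52 → 24 bp
  53–59 → 7 bp
  60–69 → 10 bp
  70–76 → 7 bp
  77–95 → 19 bp
  96–99 → 4 bp
Sorted largest to smallest: 28, 24, 19, 10, 7, 7, 4 bp.

28, 24, 19, 10, 7, 7, 4 bp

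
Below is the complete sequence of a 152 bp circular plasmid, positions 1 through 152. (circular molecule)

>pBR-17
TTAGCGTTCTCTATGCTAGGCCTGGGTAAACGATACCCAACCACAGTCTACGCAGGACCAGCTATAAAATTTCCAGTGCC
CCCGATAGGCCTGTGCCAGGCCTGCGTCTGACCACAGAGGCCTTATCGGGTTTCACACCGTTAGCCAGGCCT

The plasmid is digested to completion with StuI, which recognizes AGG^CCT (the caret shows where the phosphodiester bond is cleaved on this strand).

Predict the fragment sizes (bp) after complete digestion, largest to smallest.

69, 29, 23, 20, 11 bp

StuI sites (AGGCCT) start at positions 18, 87, 98, 118, 147.
StuI cuts after base 3 of each site, so after positions 20, 89, 100, 120, 149.
Circular molecule, 5 cuts → 5 fragments:
  21–89 → 69 bp
  90–100 → 11 bp
  101–120 → 20 bp
  121–149 → 29 bp
  150–152 then 1–20 → 3 + 20 = 23 bp
Sorted largest to smallest: 69, 29, 23, 20, 11 bp.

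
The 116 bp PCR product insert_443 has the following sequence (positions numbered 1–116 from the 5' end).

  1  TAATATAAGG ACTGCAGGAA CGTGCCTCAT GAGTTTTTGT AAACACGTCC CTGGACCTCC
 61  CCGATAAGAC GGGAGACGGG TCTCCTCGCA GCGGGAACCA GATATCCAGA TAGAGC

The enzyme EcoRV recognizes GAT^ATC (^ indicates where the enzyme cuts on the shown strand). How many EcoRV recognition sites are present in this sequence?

GATATC occurs starting at position 101.
EcoRV cuts at 1 site.

1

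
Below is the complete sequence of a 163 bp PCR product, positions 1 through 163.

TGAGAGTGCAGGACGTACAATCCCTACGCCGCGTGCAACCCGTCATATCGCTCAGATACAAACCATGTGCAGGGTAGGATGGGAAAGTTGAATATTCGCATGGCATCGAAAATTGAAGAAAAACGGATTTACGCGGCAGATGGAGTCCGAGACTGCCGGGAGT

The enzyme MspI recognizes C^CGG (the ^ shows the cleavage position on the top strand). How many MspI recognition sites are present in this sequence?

CCGG occurs starting at position 156.
MspI cuts at 1 site.

1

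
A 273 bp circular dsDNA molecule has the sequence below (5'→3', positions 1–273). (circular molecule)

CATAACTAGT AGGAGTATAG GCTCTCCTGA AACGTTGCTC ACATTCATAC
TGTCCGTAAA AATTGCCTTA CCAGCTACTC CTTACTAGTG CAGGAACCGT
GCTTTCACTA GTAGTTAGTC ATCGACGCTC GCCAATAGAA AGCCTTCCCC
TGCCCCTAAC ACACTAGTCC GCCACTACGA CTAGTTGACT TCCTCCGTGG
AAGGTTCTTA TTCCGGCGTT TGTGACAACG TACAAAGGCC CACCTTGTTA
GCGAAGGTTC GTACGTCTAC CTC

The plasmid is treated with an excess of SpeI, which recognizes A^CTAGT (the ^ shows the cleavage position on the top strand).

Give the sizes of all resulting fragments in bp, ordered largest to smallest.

SpeI sites (ACTAGT) start at positions 5, 84, 107, 163, 180.
SpeI cuts after the first base of each site, so after positions 5, 84, 107, 163, 180.
Circular molecule, 5 cuts → 5 fragments:
  6–84 → 79 bp
  85–107 → 23 bp
  108–163 → 56 bp
  164–180 → 17 bp
  181–273 then 1–5 → 93 + 5 = 98 bp
Sorted largest to smallest: 98, 79, 56, 23, 17 bp.

98, 79, 56, 23, 17 bp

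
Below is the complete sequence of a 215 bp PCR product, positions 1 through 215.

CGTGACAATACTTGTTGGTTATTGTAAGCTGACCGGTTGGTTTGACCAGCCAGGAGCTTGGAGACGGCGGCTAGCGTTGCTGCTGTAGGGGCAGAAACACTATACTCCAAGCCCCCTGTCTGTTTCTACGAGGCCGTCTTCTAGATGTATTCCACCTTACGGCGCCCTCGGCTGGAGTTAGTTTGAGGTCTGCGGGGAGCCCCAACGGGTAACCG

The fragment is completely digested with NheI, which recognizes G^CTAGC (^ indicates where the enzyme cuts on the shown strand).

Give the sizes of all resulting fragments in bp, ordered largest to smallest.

The NheI site (GCTAGC) starts at position 70.
NheI cuts after the first base of each site, so after position 70.
Linear molecule, 1 cut → 2 fragments:
  1–70 → 70 bp
  71–215 → 145 bp
Sorted largest to smallest: 145, 70 bp.

145, 70 bp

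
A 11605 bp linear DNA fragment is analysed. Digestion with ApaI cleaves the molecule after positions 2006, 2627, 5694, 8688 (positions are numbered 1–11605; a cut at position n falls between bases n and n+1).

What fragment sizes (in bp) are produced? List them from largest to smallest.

3067, 2994, 2917, 2006, 621 bp

Linear molecule, 4 cuts → 5 fragments:
  2006 − 0 = 2006 bp
  2627 − 2006 = 621 bp
  5694 − 2627 = 3067 bp
  8688 − 5694 = 2994 bp
  11605 − 8688 = 2917 bp
Sorted largest to smallest: 3067, 2994, 2917, 2006, 621 bp.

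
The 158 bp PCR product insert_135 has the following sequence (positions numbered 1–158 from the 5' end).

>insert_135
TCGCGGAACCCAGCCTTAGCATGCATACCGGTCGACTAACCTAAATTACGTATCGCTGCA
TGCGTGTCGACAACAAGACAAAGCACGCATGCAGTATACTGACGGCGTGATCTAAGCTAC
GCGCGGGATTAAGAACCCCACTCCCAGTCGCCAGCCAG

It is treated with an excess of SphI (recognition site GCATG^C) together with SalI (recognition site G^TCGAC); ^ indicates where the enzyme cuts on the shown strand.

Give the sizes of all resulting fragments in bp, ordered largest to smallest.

SphI sites (GCATGC) start at positions 19, 58, 87.
SphI cuts after base 5 of each site (before the last base), so after positions 23, 62, 91.
SalI sites (GTCGAC) start at positions 31, 66.
SalI cuts after the first base of each site, so after positions 31, 66.
Combined cut positions: 23, 31, 62, 66, 91.
Linear molecule, 5 cuts → 6 fragments:
  1–23 → 23 bp
  24–31 → 8 bp
  32–62 → 31 bp
  63–66 → 4 bp
  67–91 → 25 bp
  92–158 → 67 bp
Sorted largest to smallest: 67, 31, 25, 23, 8, 4 bp.

67, 31, 25, 23, 8, 4 bp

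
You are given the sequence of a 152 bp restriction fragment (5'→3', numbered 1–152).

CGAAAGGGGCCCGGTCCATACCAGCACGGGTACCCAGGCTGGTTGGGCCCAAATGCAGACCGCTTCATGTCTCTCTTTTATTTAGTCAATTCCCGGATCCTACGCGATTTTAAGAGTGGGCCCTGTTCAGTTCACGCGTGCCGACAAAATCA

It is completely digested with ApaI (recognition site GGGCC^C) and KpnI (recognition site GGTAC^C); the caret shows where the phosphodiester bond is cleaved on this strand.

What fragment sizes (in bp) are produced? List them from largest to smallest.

73, 30, 22, 16, 11 bp

ApaI sites (GGGCCC) start at positions 7, 45, 118.
ApaI cuts after base 5 of each site (before the last base), so after positions 11, 49, 122.
The KpnI site (GGTACC) starts at position 29.
KpnI cuts after base 5 of each site (before the last base), so after position 33.
Combined cut positions: 11, 33, 49, 122.
Linear molecule, 4 cuts → 5 fragments:
  1–11 → 11 bp
  12–33 → 22 bp
  34–49 → 16 bp
  50–122 → 73 bp
  123–152 → 30 bp
Sorted largest to smallest: 73, 30, 22, 16, 11 bp.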